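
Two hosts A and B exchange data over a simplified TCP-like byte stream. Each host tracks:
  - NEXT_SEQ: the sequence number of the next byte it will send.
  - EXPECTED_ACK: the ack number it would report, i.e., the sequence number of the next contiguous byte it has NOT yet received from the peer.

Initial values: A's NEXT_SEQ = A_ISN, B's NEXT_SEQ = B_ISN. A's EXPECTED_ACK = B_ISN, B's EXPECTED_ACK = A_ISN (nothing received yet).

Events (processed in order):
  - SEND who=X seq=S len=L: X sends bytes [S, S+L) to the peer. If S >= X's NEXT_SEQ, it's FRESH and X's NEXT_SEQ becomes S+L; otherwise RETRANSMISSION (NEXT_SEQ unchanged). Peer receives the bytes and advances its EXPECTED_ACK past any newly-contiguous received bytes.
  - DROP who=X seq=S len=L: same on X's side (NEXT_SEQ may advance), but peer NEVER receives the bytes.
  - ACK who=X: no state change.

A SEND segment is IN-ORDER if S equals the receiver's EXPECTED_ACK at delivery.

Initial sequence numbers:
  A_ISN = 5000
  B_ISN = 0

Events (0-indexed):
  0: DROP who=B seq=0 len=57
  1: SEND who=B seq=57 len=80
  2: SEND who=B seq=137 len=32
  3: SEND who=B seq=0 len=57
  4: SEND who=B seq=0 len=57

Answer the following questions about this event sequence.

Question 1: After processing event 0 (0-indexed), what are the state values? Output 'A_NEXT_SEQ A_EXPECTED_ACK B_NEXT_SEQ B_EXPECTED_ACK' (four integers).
After event 0: A_seq=5000 A_ack=0 B_seq=57 B_ack=5000

5000 0 57 5000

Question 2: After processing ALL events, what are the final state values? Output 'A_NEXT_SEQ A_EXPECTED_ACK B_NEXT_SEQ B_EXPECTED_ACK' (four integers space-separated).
Answer: 5000 169 169 5000

Derivation:
After event 0: A_seq=5000 A_ack=0 B_seq=57 B_ack=5000
After event 1: A_seq=5000 A_ack=0 B_seq=137 B_ack=5000
After event 2: A_seq=5000 A_ack=0 B_seq=169 B_ack=5000
After event 3: A_seq=5000 A_ack=169 B_seq=169 B_ack=5000
After event 4: A_seq=5000 A_ack=169 B_seq=169 B_ack=5000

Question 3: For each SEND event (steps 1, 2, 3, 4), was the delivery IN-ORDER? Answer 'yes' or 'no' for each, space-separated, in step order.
Step 1: SEND seq=57 -> out-of-order
Step 2: SEND seq=137 -> out-of-order
Step 3: SEND seq=0 -> in-order
Step 4: SEND seq=0 -> out-of-order

Answer: no no yes no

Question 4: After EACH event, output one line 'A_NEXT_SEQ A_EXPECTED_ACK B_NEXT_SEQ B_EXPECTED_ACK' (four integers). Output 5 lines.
5000 0 57 5000
5000 0 137 5000
5000 0 169 5000
5000 169 169 5000
5000 169 169 5000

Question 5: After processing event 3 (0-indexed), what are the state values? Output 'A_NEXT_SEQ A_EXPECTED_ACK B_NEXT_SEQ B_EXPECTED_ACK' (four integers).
After event 0: A_seq=5000 A_ack=0 B_seq=57 B_ack=5000
After event 1: A_seq=5000 A_ack=0 B_seq=137 B_ack=5000
After event 2: A_seq=5000 A_ack=0 B_seq=169 B_ack=5000
After event 3: A_seq=5000 A_ack=169 B_seq=169 B_ack=5000

5000 169 169 5000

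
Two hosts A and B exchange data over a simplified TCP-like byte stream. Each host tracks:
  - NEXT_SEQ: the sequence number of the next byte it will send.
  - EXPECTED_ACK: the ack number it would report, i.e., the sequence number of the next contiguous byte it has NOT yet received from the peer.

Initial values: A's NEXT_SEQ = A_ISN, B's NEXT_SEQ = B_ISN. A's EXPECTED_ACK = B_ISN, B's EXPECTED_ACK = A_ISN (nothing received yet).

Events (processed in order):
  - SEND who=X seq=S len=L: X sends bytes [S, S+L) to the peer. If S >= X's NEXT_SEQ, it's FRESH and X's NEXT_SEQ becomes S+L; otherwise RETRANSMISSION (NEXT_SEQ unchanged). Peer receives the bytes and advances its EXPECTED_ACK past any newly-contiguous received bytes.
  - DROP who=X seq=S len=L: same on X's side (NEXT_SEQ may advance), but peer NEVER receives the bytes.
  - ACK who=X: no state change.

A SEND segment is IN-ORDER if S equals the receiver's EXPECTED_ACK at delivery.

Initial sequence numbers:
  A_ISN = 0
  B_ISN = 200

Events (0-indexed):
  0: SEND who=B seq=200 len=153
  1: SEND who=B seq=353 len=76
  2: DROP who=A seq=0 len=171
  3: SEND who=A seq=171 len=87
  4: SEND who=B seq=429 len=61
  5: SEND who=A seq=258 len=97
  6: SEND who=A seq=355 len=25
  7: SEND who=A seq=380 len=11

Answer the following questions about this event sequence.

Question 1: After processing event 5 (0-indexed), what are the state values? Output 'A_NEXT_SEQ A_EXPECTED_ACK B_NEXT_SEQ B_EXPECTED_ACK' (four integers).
After event 0: A_seq=0 A_ack=353 B_seq=353 B_ack=0
After event 1: A_seq=0 A_ack=429 B_seq=429 B_ack=0
After event 2: A_seq=171 A_ack=429 B_seq=429 B_ack=0
After event 3: A_seq=258 A_ack=429 B_seq=429 B_ack=0
After event 4: A_seq=258 A_ack=490 B_seq=490 B_ack=0
After event 5: A_seq=355 A_ack=490 B_seq=490 B_ack=0

355 490 490 0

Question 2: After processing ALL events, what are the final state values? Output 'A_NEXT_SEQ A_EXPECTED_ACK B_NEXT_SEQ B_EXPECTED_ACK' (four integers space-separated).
Answer: 391 490 490 0

Derivation:
After event 0: A_seq=0 A_ack=353 B_seq=353 B_ack=0
After event 1: A_seq=0 A_ack=429 B_seq=429 B_ack=0
After event 2: A_seq=171 A_ack=429 B_seq=429 B_ack=0
After event 3: A_seq=258 A_ack=429 B_seq=429 B_ack=0
After event 4: A_seq=258 A_ack=490 B_seq=490 B_ack=0
After event 5: A_seq=355 A_ack=490 B_seq=490 B_ack=0
After event 6: A_seq=380 A_ack=490 B_seq=490 B_ack=0
After event 7: A_seq=391 A_ack=490 B_seq=490 B_ack=0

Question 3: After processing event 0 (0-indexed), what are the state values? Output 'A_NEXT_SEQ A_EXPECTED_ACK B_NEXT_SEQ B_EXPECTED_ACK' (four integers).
After event 0: A_seq=0 A_ack=353 B_seq=353 B_ack=0

0 353 353 0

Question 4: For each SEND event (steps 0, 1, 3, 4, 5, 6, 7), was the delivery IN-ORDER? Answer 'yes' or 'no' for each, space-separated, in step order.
Answer: yes yes no yes no no no

Derivation:
Step 0: SEND seq=200 -> in-order
Step 1: SEND seq=353 -> in-order
Step 3: SEND seq=171 -> out-of-order
Step 4: SEND seq=429 -> in-order
Step 5: SEND seq=258 -> out-of-order
Step 6: SEND seq=355 -> out-of-order
Step 7: SEND seq=380 -> out-of-order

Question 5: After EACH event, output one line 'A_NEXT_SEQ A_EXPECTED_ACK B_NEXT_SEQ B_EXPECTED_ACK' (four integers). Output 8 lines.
0 353 353 0
0 429 429 0
171 429 429 0
258 429 429 0
258 490 490 0
355 490 490 0
380 490 490 0
391 490 490 0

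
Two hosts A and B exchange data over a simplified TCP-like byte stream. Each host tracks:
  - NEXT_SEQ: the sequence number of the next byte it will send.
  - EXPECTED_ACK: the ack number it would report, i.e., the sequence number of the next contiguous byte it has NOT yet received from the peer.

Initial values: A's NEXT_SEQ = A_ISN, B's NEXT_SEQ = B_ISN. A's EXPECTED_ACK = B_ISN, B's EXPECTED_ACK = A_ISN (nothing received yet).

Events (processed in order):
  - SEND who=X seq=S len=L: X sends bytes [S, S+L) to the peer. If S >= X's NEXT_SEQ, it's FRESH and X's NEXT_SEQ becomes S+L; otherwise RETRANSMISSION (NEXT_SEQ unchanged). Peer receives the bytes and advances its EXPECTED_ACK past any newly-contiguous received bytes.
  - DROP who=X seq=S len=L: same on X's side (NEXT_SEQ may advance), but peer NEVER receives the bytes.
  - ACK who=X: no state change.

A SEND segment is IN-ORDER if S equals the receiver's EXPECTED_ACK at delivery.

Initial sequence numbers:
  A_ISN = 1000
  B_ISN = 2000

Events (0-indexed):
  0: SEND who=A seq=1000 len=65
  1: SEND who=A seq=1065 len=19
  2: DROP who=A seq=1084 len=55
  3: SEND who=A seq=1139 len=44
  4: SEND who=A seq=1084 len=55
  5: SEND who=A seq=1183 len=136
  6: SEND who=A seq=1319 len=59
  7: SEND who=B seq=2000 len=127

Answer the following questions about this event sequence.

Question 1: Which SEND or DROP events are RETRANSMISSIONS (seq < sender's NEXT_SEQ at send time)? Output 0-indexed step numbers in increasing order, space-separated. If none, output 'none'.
Answer: 4

Derivation:
Step 0: SEND seq=1000 -> fresh
Step 1: SEND seq=1065 -> fresh
Step 2: DROP seq=1084 -> fresh
Step 3: SEND seq=1139 -> fresh
Step 4: SEND seq=1084 -> retransmit
Step 5: SEND seq=1183 -> fresh
Step 6: SEND seq=1319 -> fresh
Step 7: SEND seq=2000 -> fresh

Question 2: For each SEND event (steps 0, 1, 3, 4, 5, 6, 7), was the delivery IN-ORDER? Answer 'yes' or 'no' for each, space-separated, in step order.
Step 0: SEND seq=1000 -> in-order
Step 1: SEND seq=1065 -> in-order
Step 3: SEND seq=1139 -> out-of-order
Step 4: SEND seq=1084 -> in-order
Step 5: SEND seq=1183 -> in-order
Step 6: SEND seq=1319 -> in-order
Step 7: SEND seq=2000 -> in-order

Answer: yes yes no yes yes yes yes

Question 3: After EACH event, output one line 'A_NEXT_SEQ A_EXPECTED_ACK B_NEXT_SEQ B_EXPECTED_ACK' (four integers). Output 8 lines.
1065 2000 2000 1065
1084 2000 2000 1084
1139 2000 2000 1084
1183 2000 2000 1084
1183 2000 2000 1183
1319 2000 2000 1319
1378 2000 2000 1378
1378 2127 2127 1378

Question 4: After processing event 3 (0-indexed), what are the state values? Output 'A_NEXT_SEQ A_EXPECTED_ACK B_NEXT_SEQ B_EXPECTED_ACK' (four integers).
After event 0: A_seq=1065 A_ack=2000 B_seq=2000 B_ack=1065
After event 1: A_seq=1084 A_ack=2000 B_seq=2000 B_ack=1084
After event 2: A_seq=1139 A_ack=2000 B_seq=2000 B_ack=1084
After event 3: A_seq=1183 A_ack=2000 B_seq=2000 B_ack=1084

1183 2000 2000 1084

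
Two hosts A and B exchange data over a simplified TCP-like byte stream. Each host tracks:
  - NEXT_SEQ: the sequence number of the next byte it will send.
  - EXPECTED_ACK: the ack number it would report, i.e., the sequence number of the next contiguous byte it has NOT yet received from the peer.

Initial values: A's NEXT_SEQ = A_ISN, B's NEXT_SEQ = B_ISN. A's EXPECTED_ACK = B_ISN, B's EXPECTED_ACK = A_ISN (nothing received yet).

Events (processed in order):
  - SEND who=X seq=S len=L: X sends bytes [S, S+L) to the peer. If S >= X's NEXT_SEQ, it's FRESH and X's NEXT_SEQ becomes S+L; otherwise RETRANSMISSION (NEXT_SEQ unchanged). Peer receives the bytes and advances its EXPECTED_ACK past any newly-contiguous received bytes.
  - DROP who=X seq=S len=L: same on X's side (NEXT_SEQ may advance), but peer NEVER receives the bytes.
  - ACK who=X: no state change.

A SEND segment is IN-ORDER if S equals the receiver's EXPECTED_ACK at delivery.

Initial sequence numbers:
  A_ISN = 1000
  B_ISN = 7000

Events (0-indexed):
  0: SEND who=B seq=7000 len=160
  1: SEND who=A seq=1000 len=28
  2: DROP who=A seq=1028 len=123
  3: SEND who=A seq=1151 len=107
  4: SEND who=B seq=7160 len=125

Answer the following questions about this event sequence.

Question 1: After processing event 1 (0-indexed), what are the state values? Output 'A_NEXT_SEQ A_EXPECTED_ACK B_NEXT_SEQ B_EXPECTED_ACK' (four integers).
After event 0: A_seq=1000 A_ack=7160 B_seq=7160 B_ack=1000
After event 1: A_seq=1028 A_ack=7160 B_seq=7160 B_ack=1028

1028 7160 7160 1028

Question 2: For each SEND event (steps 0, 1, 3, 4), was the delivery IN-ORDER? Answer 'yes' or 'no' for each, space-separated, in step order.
Answer: yes yes no yes

Derivation:
Step 0: SEND seq=7000 -> in-order
Step 1: SEND seq=1000 -> in-order
Step 3: SEND seq=1151 -> out-of-order
Step 4: SEND seq=7160 -> in-order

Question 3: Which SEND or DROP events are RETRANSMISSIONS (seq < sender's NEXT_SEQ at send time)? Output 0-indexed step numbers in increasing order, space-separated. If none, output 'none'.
Step 0: SEND seq=7000 -> fresh
Step 1: SEND seq=1000 -> fresh
Step 2: DROP seq=1028 -> fresh
Step 3: SEND seq=1151 -> fresh
Step 4: SEND seq=7160 -> fresh

Answer: none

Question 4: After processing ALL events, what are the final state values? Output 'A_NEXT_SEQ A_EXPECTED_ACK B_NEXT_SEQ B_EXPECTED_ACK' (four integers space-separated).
After event 0: A_seq=1000 A_ack=7160 B_seq=7160 B_ack=1000
After event 1: A_seq=1028 A_ack=7160 B_seq=7160 B_ack=1028
After event 2: A_seq=1151 A_ack=7160 B_seq=7160 B_ack=1028
After event 3: A_seq=1258 A_ack=7160 B_seq=7160 B_ack=1028
After event 4: A_seq=1258 A_ack=7285 B_seq=7285 B_ack=1028

Answer: 1258 7285 7285 1028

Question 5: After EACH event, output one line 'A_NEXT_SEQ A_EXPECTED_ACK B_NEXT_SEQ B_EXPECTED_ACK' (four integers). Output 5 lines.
1000 7160 7160 1000
1028 7160 7160 1028
1151 7160 7160 1028
1258 7160 7160 1028
1258 7285 7285 1028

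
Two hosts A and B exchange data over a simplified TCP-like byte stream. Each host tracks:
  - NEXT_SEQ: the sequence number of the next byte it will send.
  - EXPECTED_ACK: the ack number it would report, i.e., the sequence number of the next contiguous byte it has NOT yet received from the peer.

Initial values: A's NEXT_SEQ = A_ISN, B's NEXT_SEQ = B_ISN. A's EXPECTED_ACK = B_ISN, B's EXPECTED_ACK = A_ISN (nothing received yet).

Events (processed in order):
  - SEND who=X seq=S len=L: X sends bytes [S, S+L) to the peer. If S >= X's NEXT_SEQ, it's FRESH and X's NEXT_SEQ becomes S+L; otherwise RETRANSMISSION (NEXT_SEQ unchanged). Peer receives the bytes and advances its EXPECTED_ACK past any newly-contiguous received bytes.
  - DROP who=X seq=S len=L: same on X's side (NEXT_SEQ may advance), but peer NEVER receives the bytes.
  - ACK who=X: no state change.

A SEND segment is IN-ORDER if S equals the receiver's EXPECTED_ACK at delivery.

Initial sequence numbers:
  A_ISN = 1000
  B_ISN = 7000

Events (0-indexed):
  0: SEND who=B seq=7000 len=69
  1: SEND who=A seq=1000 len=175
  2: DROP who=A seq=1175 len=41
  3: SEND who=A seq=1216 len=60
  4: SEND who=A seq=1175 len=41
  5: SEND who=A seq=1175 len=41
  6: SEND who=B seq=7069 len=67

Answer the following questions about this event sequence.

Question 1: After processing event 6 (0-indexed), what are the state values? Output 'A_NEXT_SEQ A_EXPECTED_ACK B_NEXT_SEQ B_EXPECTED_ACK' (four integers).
After event 0: A_seq=1000 A_ack=7069 B_seq=7069 B_ack=1000
After event 1: A_seq=1175 A_ack=7069 B_seq=7069 B_ack=1175
After event 2: A_seq=1216 A_ack=7069 B_seq=7069 B_ack=1175
After event 3: A_seq=1276 A_ack=7069 B_seq=7069 B_ack=1175
After event 4: A_seq=1276 A_ack=7069 B_seq=7069 B_ack=1276
After event 5: A_seq=1276 A_ack=7069 B_seq=7069 B_ack=1276
After event 6: A_seq=1276 A_ack=7136 B_seq=7136 B_ack=1276

1276 7136 7136 1276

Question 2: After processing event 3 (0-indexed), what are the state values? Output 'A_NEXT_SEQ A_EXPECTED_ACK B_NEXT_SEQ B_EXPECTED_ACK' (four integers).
After event 0: A_seq=1000 A_ack=7069 B_seq=7069 B_ack=1000
After event 1: A_seq=1175 A_ack=7069 B_seq=7069 B_ack=1175
After event 2: A_seq=1216 A_ack=7069 B_seq=7069 B_ack=1175
After event 3: A_seq=1276 A_ack=7069 B_seq=7069 B_ack=1175

1276 7069 7069 1175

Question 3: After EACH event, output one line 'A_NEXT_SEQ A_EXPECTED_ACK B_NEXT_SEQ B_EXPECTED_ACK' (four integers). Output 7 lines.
1000 7069 7069 1000
1175 7069 7069 1175
1216 7069 7069 1175
1276 7069 7069 1175
1276 7069 7069 1276
1276 7069 7069 1276
1276 7136 7136 1276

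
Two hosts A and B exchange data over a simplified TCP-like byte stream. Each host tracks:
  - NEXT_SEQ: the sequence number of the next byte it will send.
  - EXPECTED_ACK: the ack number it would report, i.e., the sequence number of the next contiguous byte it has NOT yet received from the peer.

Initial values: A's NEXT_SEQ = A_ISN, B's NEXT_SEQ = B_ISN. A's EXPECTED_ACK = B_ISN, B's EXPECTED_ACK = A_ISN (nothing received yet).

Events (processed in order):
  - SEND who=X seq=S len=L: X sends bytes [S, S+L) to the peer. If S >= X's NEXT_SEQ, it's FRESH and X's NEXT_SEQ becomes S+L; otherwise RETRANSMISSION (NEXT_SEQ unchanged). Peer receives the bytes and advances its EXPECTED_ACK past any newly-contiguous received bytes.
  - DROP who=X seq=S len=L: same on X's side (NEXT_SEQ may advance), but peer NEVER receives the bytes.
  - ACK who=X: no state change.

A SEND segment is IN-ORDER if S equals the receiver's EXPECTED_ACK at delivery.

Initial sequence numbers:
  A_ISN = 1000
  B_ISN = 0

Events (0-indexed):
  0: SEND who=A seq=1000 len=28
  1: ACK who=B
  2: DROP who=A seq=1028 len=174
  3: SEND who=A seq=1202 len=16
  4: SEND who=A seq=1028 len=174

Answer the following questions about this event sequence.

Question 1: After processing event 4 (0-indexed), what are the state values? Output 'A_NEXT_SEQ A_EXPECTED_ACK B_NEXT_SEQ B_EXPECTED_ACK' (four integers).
After event 0: A_seq=1028 A_ack=0 B_seq=0 B_ack=1028
After event 1: A_seq=1028 A_ack=0 B_seq=0 B_ack=1028
After event 2: A_seq=1202 A_ack=0 B_seq=0 B_ack=1028
After event 3: A_seq=1218 A_ack=0 B_seq=0 B_ack=1028
After event 4: A_seq=1218 A_ack=0 B_seq=0 B_ack=1218

1218 0 0 1218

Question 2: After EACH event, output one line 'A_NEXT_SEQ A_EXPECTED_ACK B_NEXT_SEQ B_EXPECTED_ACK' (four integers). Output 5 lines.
1028 0 0 1028
1028 0 0 1028
1202 0 0 1028
1218 0 0 1028
1218 0 0 1218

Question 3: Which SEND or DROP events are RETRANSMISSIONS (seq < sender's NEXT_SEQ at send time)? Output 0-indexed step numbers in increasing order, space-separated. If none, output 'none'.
Step 0: SEND seq=1000 -> fresh
Step 2: DROP seq=1028 -> fresh
Step 3: SEND seq=1202 -> fresh
Step 4: SEND seq=1028 -> retransmit

Answer: 4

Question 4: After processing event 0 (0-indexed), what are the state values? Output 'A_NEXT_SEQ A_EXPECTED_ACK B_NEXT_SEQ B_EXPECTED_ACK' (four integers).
After event 0: A_seq=1028 A_ack=0 B_seq=0 B_ack=1028

1028 0 0 1028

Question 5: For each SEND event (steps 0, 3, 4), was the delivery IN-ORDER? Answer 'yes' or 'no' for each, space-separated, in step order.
Answer: yes no yes

Derivation:
Step 0: SEND seq=1000 -> in-order
Step 3: SEND seq=1202 -> out-of-order
Step 4: SEND seq=1028 -> in-order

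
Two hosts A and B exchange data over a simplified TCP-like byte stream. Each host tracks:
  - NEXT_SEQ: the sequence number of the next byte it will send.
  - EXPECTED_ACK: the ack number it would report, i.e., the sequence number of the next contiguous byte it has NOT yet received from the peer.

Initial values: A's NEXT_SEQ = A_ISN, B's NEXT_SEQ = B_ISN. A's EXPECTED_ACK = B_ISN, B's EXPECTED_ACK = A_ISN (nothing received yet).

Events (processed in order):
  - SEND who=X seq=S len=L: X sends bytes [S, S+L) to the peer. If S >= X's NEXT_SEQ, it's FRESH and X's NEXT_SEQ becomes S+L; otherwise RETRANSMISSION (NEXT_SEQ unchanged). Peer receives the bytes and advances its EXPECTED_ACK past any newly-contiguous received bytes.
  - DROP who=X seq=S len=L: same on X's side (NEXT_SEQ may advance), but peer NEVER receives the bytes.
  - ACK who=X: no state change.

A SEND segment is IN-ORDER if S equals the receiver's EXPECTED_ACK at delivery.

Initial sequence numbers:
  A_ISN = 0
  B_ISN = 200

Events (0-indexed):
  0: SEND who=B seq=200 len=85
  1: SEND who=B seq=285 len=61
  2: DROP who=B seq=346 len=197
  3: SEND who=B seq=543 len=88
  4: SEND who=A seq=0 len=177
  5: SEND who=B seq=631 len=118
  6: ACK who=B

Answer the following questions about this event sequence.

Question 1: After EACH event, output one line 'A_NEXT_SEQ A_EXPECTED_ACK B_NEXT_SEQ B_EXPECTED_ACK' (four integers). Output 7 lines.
0 285 285 0
0 346 346 0
0 346 543 0
0 346 631 0
177 346 631 177
177 346 749 177
177 346 749 177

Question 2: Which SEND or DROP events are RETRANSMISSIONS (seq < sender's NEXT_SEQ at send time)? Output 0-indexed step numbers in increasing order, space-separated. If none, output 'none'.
Step 0: SEND seq=200 -> fresh
Step 1: SEND seq=285 -> fresh
Step 2: DROP seq=346 -> fresh
Step 3: SEND seq=543 -> fresh
Step 4: SEND seq=0 -> fresh
Step 5: SEND seq=631 -> fresh

Answer: none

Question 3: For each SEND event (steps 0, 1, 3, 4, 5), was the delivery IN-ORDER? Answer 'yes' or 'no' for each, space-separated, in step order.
Answer: yes yes no yes no

Derivation:
Step 0: SEND seq=200 -> in-order
Step 1: SEND seq=285 -> in-order
Step 3: SEND seq=543 -> out-of-order
Step 4: SEND seq=0 -> in-order
Step 5: SEND seq=631 -> out-of-order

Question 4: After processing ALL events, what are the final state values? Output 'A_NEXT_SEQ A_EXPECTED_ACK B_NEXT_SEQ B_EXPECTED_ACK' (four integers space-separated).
Answer: 177 346 749 177

Derivation:
After event 0: A_seq=0 A_ack=285 B_seq=285 B_ack=0
After event 1: A_seq=0 A_ack=346 B_seq=346 B_ack=0
After event 2: A_seq=0 A_ack=346 B_seq=543 B_ack=0
After event 3: A_seq=0 A_ack=346 B_seq=631 B_ack=0
After event 4: A_seq=177 A_ack=346 B_seq=631 B_ack=177
After event 5: A_seq=177 A_ack=346 B_seq=749 B_ack=177
After event 6: A_seq=177 A_ack=346 B_seq=749 B_ack=177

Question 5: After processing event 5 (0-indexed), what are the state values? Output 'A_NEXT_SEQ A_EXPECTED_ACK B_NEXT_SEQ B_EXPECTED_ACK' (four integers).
After event 0: A_seq=0 A_ack=285 B_seq=285 B_ack=0
After event 1: A_seq=0 A_ack=346 B_seq=346 B_ack=0
After event 2: A_seq=0 A_ack=346 B_seq=543 B_ack=0
After event 3: A_seq=0 A_ack=346 B_seq=631 B_ack=0
After event 4: A_seq=177 A_ack=346 B_seq=631 B_ack=177
After event 5: A_seq=177 A_ack=346 B_seq=749 B_ack=177

177 346 749 177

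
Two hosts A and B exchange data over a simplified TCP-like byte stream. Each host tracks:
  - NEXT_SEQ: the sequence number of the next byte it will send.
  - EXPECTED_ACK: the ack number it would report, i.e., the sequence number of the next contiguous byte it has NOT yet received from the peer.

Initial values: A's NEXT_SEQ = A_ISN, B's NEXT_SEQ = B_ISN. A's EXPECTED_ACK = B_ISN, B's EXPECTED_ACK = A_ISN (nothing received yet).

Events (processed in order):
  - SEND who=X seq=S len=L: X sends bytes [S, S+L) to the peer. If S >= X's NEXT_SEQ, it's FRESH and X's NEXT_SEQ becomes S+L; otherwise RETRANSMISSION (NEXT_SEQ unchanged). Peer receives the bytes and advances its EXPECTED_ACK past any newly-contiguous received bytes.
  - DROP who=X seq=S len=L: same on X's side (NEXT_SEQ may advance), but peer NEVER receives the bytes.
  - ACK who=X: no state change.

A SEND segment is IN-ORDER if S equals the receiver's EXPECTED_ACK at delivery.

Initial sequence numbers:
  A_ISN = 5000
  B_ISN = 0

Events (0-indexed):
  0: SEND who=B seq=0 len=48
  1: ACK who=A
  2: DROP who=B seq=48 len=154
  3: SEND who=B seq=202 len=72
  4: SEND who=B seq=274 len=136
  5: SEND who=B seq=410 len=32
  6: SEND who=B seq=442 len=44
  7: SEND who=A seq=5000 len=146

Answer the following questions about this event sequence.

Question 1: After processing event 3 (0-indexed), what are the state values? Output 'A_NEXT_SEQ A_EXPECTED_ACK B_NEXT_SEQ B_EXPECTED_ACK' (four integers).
After event 0: A_seq=5000 A_ack=48 B_seq=48 B_ack=5000
After event 1: A_seq=5000 A_ack=48 B_seq=48 B_ack=5000
After event 2: A_seq=5000 A_ack=48 B_seq=202 B_ack=5000
After event 3: A_seq=5000 A_ack=48 B_seq=274 B_ack=5000

5000 48 274 5000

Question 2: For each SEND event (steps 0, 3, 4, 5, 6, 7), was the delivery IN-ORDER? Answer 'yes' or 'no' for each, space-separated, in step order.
Step 0: SEND seq=0 -> in-order
Step 3: SEND seq=202 -> out-of-order
Step 4: SEND seq=274 -> out-of-order
Step 5: SEND seq=410 -> out-of-order
Step 6: SEND seq=442 -> out-of-order
Step 7: SEND seq=5000 -> in-order

Answer: yes no no no no yes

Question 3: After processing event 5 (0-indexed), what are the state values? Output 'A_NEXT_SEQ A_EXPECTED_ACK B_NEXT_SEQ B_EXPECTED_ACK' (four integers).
After event 0: A_seq=5000 A_ack=48 B_seq=48 B_ack=5000
After event 1: A_seq=5000 A_ack=48 B_seq=48 B_ack=5000
After event 2: A_seq=5000 A_ack=48 B_seq=202 B_ack=5000
After event 3: A_seq=5000 A_ack=48 B_seq=274 B_ack=5000
After event 4: A_seq=5000 A_ack=48 B_seq=410 B_ack=5000
After event 5: A_seq=5000 A_ack=48 B_seq=442 B_ack=5000

5000 48 442 5000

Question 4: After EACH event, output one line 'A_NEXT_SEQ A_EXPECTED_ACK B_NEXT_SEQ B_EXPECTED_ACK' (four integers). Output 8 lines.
5000 48 48 5000
5000 48 48 5000
5000 48 202 5000
5000 48 274 5000
5000 48 410 5000
5000 48 442 5000
5000 48 486 5000
5146 48 486 5146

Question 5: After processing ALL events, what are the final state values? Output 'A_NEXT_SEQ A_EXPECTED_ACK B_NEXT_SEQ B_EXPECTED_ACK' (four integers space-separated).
After event 0: A_seq=5000 A_ack=48 B_seq=48 B_ack=5000
After event 1: A_seq=5000 A_ack=48 B_seq=48 B_ack=5000
After event 2: A_seq=5000 A_ack=48 B_seq=202 B_ack=5000
After event 3: A_seq=5000 A_ack=48 B_seq=274 B_ack=5000
After event 4: A_seq=5000 A_ack=48 B_seq=410 B_ack=5000
After event 5: A_seq=5000 A_ack=48 B_seq=442 B_ack=5000
After event 6: A_seq=5000 A_ack=48 B_seq=486 B_ack=5000
After event 7: A_seq=5146 A_ack=48 B_seq=486 B_ack=5146

Answer: 5146 48 486 5146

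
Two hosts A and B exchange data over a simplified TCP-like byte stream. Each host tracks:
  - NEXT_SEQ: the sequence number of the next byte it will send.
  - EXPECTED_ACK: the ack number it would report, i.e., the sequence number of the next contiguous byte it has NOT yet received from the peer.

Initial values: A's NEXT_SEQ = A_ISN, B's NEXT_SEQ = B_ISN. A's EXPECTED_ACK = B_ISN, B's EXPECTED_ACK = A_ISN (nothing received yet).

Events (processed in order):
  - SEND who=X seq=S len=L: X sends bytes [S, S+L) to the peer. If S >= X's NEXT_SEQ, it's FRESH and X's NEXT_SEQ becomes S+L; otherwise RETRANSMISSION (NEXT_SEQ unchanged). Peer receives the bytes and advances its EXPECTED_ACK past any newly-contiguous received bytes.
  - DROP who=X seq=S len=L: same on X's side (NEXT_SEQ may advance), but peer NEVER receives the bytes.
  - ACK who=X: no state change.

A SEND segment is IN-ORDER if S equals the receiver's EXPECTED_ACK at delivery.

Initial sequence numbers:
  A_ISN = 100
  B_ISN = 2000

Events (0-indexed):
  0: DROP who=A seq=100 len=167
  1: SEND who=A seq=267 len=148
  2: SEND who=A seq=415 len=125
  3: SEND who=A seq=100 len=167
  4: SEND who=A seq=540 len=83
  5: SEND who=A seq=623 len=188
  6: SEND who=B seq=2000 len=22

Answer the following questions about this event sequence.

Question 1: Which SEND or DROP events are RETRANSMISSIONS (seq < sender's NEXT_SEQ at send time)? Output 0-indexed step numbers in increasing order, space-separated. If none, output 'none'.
Step 0: DROP seq=100 -> fresh
Step 1: SEND seq=267 -> fresh
Step 2: SEND seq=415 -> fresh
Step 3: SEND seq=100 -> retransmit
Step 4: SEND seq=540 -> fresh
Step 5: SEND seq=623 -> fresh
Step 6: SEND seq=2000 -> fresh

Answer: 3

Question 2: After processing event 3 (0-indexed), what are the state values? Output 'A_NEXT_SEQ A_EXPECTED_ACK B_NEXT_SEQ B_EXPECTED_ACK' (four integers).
After event 0: A_seq=267 A_ack=2000 B_seq=2000 B_ack=100
After event 1: A_seq=415 A_ack=2000 B_seq=2000 B_ack=100
After event 2: A_seq=540 A_ack=2000 B_seq=2000 B_ack=100
After event 3: A_seq=540 A_ack=2000 B_seq=2000 B_ack=540

540 2000 2000 540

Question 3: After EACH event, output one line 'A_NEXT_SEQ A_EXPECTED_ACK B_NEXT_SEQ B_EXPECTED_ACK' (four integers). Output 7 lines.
267 2000 2000 100
415 2000 2000 100
540 2000 2000 100
540 2000 2000 540
623 2000 2000 623
811 2000 2000 811
811 2022 2022 811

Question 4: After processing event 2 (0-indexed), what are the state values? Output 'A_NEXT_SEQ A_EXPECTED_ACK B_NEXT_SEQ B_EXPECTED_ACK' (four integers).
After event 0: A_seq=267 A_ack=2000 B_seq=2000 B_ack=100
After event 1: A_seq=415 A_ack=2000 B_seq=2000 B_ack=100
After event 2: A_seq=540 A_ack=2000 B_seq=2000 B_ack=100

540 2000 2000 100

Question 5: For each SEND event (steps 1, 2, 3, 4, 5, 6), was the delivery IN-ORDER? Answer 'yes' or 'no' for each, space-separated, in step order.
Answer: no no yes yes yes yes

Derivation:
Step 1: SEND seq=267 -> out-of-order
Step 2: SEND seq=415 -> out-of-order
Step 3: SEND seq=100 -> in-order
Step 4: SEND seq=540 -> in-order
Step 5: SEND seq=623 -> in-order
Step 6: SEND seq=2000 -> in-order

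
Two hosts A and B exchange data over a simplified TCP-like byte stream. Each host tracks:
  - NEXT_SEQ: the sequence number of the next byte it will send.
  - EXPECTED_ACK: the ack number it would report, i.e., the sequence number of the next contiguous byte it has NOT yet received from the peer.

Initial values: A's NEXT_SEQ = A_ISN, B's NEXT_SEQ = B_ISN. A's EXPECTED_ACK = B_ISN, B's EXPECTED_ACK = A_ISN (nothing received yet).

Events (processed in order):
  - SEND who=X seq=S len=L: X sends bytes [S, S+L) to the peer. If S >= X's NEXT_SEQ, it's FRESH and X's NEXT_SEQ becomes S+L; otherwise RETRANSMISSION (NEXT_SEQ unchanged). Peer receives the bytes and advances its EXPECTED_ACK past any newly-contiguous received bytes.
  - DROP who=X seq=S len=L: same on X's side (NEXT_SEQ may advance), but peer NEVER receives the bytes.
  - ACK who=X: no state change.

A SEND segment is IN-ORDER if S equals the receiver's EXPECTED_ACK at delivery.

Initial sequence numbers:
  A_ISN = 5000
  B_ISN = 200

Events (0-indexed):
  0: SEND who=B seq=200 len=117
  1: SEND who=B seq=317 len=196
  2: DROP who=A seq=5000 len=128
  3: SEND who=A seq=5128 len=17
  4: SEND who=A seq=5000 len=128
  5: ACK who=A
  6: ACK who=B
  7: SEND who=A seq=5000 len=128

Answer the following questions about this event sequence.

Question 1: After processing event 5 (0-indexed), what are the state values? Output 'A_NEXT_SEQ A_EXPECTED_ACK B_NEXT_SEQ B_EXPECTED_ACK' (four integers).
After event 0: A_seq=5000 A_ack=317 B_seq=317 B_ack=5000
After event 1: A_seq=5000 A_ack=513 B_seq=513 B_ack=5000
After event 2: A_seq=5128 A_ack=513 B_seq=513 B_ack=5000
After event 3: A_seq=5145 A_ack=513 B_seq=513 B_ack=5000
After event 4: A_seq=5145 A_ack=513 B_seq=513 B_ack=5145
After event 5: A_seq=5145 A_ack=513 B_seq=513 B_ack=5145

5145 513 513 5145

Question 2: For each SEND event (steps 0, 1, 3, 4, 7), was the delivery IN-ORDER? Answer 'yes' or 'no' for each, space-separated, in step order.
Step 0: SEND seq=200 -> in-order
Step 1: SEND seq=317 -> in-order
Step 3: SEND seq=5128 -> out-of-order
Step 4: SEND seq=5000 -> in-order
Step 7: SEND seq=5000 -> out-of-order

Answer: yes yes no yes no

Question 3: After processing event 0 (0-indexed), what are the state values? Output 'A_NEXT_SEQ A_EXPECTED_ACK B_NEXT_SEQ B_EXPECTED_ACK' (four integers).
After event 0: A_seq=5000 A_ack=317 B_seq=317 B_ack=5000

5000 317 317 5000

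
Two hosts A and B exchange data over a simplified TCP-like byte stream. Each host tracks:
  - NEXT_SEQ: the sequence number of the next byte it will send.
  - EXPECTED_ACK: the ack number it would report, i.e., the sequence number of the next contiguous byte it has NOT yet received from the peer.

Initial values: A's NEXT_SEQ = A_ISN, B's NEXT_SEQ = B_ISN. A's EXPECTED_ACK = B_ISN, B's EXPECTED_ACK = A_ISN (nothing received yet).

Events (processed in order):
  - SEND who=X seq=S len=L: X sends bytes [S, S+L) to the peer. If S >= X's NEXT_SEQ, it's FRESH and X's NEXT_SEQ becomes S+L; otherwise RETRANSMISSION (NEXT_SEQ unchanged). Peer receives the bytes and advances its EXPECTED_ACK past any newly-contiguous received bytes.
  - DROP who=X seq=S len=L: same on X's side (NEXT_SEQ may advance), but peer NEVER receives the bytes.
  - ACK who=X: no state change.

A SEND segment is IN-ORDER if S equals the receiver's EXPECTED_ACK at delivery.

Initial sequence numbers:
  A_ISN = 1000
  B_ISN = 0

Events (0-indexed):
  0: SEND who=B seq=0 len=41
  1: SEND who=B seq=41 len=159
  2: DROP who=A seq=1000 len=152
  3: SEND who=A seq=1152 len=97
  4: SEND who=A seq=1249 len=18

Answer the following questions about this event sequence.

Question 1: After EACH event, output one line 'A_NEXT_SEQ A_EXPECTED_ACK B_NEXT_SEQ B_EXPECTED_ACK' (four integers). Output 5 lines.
1000 41 41 1000
1000 200 200 1000
1152 200 200 1000
1249 200 200 1000
1267 200 200 1000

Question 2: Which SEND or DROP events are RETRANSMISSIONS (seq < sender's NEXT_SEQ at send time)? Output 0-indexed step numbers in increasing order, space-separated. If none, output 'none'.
Answer: none

Derivation:
Step 0: SEND seq=0 -> fresh
Step 1: SEND seq=41 -> fresh
Step 2: DROP seq=1000 -> fresh
Step 3: SEND seq=1152 -> fresh
Step 4: SEND seq=1249 -> fresh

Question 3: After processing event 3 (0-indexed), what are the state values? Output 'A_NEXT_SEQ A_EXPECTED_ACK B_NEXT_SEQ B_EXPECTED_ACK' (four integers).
After event 0: A_seq=1000 A_ack=41 B_seq=41 B_ack=1000
After event 1: A_seq=1000 A_ack=200 B_seq=200 B_ack=1000
After event 2: A_seq=1152 A_ack=200 B_seq=200 B_ack=1000
After event 3: A_seq=1249 A_ack=200 B_seq=200 B_ack=1000

1249 200 200 1000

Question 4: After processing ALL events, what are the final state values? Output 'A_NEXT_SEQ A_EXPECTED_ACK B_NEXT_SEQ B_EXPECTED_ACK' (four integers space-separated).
Answer: 1267 200 200 1000

Derivation:
After event 0: A_seq=1000 A_ack=41 B_seq=41 B_ack=1000
After event 1: A_seq=1000 A_ack=200 B_seq=200 B_ack=1000
After event 2: A_seq=1152 A_ack=200 B_seq=200 B_ack=1000
After event 3: A_seq=1249 A_ack=200 B_seq=200 B_ack=1000
After event 4: A_seq=1267 A_ack=200 B_seq=200 B_ack=1000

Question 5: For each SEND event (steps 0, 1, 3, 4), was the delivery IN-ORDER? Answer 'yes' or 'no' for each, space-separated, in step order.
Answer: yes yes no no

Derivation:
Step 0: SEND seq=0 -> in-order
Step 1: SEND seq=41 -> in-order
Step 3: SEND seq=1152 -> out-of-order
Step 4: SEND seq=1249 -> out-of-order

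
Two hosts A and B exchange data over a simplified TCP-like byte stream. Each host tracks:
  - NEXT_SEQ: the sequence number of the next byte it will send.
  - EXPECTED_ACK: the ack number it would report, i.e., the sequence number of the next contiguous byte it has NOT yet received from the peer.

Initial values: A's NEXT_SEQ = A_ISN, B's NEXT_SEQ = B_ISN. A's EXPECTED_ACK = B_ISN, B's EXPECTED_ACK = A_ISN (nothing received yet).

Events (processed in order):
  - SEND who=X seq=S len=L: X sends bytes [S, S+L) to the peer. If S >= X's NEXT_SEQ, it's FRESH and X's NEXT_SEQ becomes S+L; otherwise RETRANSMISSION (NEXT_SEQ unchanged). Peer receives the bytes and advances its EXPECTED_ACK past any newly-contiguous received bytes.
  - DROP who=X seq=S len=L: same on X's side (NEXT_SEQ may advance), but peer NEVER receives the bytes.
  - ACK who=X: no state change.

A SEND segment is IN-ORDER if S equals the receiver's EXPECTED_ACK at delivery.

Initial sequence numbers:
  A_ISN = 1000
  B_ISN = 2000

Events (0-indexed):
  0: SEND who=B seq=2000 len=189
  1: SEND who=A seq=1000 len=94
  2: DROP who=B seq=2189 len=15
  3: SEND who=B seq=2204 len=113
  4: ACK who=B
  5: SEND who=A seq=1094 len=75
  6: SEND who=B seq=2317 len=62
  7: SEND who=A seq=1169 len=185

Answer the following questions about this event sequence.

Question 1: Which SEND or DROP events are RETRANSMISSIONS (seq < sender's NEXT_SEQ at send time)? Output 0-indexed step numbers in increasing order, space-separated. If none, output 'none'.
Step 0: SEND seq=2000 -> fresh
Step 1: SEND seq=1000 -> fresh
Step 2: DROP seq=2189 -> fresh
Step 3: SEND seq=2204 -> fresh
Step 5: SEND seq=1094 -> fresh
Step 6: SEND seq=2317 -> fresh
Step 7: SEND seq=1169 -> fresh

Answer: none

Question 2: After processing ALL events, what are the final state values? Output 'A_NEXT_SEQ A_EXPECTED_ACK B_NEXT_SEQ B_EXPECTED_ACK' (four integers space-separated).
Answer: 1354 2189 2379 1354

Derivation:
After event 0: A_seq=1000 A_ack=2189 B_seq=2189 B_ack=1000
After event 1: A_seq=1094 A_ack=2189 B_seq=2189 B_ack=1094
After event 2: A_seq=1094 A_ack=2189 B_seq=2204 B_ack=1094
After event 3: A_seq=1094 A_ack=2189 B_seq=2317 B_ack=1094
After event 4: A_seq=1094 A_ack=2189 B_seq=2317 B_ack=1094
After event 5: A_seq=1169 A_ack=2189 B_seq=2317 B_ack=1169
After event 6: A_seq=1169 A_ack=2189 B_seq=2379 B_ack=1169
After event 7: A_seq=1354 A_ack=2189 B_seq=2379 B_ack=1354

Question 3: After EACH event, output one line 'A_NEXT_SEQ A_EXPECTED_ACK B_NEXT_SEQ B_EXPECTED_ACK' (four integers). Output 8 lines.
1000 2189 2189 1000
1094 2189 2189 1094
1094 2189 2204 1094
1094 2189 2317 1094
1094 2189 2317 1094
1169 2189 2317 1169
1169 2189 2379 1169
1354 2189 2379 1354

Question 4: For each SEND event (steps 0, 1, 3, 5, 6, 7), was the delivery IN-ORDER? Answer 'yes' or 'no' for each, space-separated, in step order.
Step 0: SEND seq=2000 -> in-order
Step 1: SEND seq=1000 -> in-order
Step 3: SEND seq=2204 -> out-of-order
Step 5: SEND seq=1094 -> in-order
Step 6: SEND seq=2317 -> out-of-order
Step 7: SEND seq=1169 -> in-order

Answer: yes yes no yes no yes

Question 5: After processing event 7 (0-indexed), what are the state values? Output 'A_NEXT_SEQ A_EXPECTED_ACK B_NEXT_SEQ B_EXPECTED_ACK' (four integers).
After event 0: A_seq=1000 A_ack=2189 B_seq=2189 B_ack=1000
After event 1: A_seq=1094 A_ack=2189 B_seq=2189 B_ack=1094
After event 2: A_seq=1094 A_ack=2189 B_seq=2204 B_ack=1094
After event 3: A_seq=1094 A_ack=2189 B_seq=2317 B_ack=1094
After event 4: A_seq=1094 A_ack=2189 B_seq=2317 B_ack=1094
After event 5: A_seq=1169 A_ack=2189 B_seq=2317 B_ack=1169
After event 6: A_seq=1169 A_ack=2189 B_seq=2379 B_ack=1169
After event 7: A_seq=1354 A_ack=2189 B_seq=2379 B_ack=1354

1354 2189 2379 1354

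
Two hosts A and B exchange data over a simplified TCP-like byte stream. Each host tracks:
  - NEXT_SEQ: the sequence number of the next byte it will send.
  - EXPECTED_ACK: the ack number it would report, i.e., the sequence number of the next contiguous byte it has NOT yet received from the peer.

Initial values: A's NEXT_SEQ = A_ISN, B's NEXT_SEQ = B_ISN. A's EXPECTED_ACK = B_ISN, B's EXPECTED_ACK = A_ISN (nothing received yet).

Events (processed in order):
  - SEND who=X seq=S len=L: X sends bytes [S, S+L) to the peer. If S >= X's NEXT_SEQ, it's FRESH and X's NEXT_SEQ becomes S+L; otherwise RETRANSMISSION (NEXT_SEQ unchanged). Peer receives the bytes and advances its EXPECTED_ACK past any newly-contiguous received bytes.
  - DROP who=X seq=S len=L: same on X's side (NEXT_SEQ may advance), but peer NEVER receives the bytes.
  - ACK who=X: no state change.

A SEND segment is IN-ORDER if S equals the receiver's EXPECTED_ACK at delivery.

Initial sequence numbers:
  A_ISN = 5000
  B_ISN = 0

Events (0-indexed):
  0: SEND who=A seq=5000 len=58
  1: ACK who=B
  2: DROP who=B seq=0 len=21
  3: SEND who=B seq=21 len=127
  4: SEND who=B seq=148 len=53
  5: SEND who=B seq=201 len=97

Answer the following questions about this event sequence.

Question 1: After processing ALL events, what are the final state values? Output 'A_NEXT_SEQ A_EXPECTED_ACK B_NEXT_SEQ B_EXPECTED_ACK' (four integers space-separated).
After event 0: A_seq=5058 A_ack=0 B_seq=0 B_ack=5058
After event 1: A_seq=5058 A_ack=0 B_seq=0 B_ack=5058
After event 2: A_seq=5058 A_ack=0 B_seq=21 B_ack=5058
After event 3: A_seq=5058 A_ack=0 B_seq=148 B_ack=5058
After event 4: A_seq=5058 A_ack=0 B_seq=201 B_ack=5058
After event 5: A_seq=5058 A_ack=0 B_seq=298 B_ack=5058

Answer: 5058 0 298 5058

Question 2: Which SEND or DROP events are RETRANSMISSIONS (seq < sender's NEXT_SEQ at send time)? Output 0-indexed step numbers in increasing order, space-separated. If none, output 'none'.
Answer: none

Derivation:
Step 0: SEND seq=5000 -> fresh
Step 2: DROP seq=0 -> fresh
Step 3: SEND seq=21 -> fresh
Step 4: SEND seq=148 -> fresh
Step 5: SEND seq=201 -> fresh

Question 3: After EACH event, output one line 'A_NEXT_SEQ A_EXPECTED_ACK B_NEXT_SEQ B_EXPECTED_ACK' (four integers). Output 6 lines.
5058 0 0 5058
5058 0 0 5058
5058 0 21 5058
5058 0 148 5058
5058 0 201 5058
5058 0 298 5058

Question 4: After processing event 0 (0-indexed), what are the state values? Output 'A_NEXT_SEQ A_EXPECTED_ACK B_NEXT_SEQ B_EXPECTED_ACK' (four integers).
After event 0: A_seq=5058 A_ack=0 B_seq=0 B_ack=5058

5058 0 0 5058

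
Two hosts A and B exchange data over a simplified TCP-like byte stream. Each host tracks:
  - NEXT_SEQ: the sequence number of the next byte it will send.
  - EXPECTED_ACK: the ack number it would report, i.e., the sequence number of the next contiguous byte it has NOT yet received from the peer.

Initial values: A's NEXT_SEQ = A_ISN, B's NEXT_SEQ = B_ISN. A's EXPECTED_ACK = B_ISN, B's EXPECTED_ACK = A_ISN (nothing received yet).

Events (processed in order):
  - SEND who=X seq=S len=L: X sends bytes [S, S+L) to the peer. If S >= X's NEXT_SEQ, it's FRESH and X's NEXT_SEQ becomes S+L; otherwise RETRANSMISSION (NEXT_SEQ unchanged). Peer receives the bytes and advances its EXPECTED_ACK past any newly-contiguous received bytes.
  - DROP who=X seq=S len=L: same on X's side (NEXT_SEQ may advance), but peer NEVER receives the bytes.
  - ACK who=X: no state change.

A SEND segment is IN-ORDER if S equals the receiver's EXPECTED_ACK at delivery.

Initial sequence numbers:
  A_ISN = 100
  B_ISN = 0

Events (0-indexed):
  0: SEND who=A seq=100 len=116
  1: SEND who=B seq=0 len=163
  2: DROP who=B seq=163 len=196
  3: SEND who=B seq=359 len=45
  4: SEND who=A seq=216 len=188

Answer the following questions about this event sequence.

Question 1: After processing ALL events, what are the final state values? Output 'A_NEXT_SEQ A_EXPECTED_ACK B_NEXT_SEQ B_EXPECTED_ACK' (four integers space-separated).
Answer: 404 163 404 404

Derivation:
After event 0: A_seq=216 A_ack=0 B_seq=0 B_ack=216
After event 1: A_seq=216 A_ack=163 B_seq=163 B_ack=216
After event 2: A_seq=216 A_ack=163 B_seq=359 B_ack=216
After event 3: A_seq=216 A_ack=163 B_seq=404 B_ack=216
After event 4: A_seq=404 A_ack=163 B_seq=404 B_ack=404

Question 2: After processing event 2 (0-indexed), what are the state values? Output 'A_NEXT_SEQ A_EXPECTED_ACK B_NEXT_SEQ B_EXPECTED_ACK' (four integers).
After event 0: A_seq=216 A_ack=0 B_seq=0 B_ack=216
After event 1: A_seq=216 A_ack=163 B_seq=163 B_ack=216
After event 2: A_seq=216 A_ack=163 B_seq=359 B_ack=216

216 163 359 216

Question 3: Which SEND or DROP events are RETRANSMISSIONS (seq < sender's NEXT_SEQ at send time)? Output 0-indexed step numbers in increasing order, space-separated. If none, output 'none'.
Step 0: SEND seq=100 -> fresh
Step 1: SEND seq=0 -> fresh
Step 2: DROP seq=163 -> fresh
Step 3: SEND seq=359 -> fresh
Step 4: SEND seq=216 -> fresh

Answer: none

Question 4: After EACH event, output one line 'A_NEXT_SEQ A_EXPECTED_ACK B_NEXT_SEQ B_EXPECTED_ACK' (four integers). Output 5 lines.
216 0 0 216
216 163 163 216
216 163 359 216
216 163 404 216
404 163 404 404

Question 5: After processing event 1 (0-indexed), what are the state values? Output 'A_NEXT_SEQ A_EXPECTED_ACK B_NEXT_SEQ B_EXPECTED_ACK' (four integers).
After event 0: A_seq=216 A_ack=0 B_seq=0 B_ack=216
After event 1: A_seq=216 A_ack=163 B_seq=163 B_ack=216

216 163 163 216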